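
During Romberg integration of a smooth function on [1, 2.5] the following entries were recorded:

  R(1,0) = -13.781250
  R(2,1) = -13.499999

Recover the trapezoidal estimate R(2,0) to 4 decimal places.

-13.5703

From R(2,1) = (4·R(2,0) − R(1,0))/3, solve for R(2,0):
4·R(2,0) = 3·(-13.499999) + (-13.781250) = -54.281247
R(2,0) = -13.570312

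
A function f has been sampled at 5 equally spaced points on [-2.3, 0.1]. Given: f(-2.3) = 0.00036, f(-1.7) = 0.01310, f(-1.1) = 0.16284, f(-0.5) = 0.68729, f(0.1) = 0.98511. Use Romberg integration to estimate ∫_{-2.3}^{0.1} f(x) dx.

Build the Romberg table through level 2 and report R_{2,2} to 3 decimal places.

0.834

R_{0,0} (trapezoid, 1 panel, h=2.4000): 1.18256
R_{1,0} (trapezoid, 2 panels, h=1.2000): 0.78669
R_{2,0} (trapezoid, 4 panels, h=0.6000): 0.81358
R_{1,1} = 0.78669 + (0.78669 − 1.18256)/3 = 0.65473
R_{2,1} = 0.81358 + (0.81358 − 0.78669)/3 = 0.82254
R_{2,2} = 0.82254 + (0.82254 − 0.65473)/15 = 0.83373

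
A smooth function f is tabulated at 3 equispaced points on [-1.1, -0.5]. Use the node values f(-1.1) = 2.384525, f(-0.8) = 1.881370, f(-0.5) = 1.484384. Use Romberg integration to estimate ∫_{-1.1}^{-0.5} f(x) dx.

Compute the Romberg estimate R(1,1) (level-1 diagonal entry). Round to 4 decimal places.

R(0,0) (trapezoid, 1 panel, h=0.6000): 1.160673
R(1,0) (trapezoid, 2 panels, h=0.3000): 1.144747
R(1,1) = 1.144747 + (1.144747 − 1.160673)/3 = 1.139438

1.1394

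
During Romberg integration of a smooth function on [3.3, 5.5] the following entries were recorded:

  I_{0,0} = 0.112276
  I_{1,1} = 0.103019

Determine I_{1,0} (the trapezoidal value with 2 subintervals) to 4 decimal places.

From I_{1,1} = (4·I_{1,0} − I_{0,0})/3, solve for I_{1,0}:
4·I_{1,0} = 3·0.103019 + 0.112276 = 0.421333
I_{1,0} = 0.105333

0.1053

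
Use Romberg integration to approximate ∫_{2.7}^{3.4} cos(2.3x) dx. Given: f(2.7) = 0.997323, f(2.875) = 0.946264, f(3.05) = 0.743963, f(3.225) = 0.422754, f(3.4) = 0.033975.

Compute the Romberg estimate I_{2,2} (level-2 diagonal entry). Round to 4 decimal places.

I_{0,0} (trapezoid, 1 panel, h=0.7000): 0.360954
I_{1,0} (trapezoid, 2 panels, h=0.3500): 0.440864
I_{2,0} (trapezoid, 4 panels, h=0.1750): 0.460010
I_{1,1} = 0.440864 + (0.440864 − 0.360954)/3 = 0.467501
I_{2,1} = 0.460010 + (0.460010 − 0.440864)/3 = 0.466392
I_{2,2} = 0.466392 + (0.466392 − 0.467501)/15 = 0.466318

0.4663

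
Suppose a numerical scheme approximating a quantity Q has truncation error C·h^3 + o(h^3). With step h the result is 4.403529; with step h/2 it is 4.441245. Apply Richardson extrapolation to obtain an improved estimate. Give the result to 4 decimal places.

Extrapolated value = (8·A(h/2) − A(h)) / (8 − 1)
= (8·4.441245 − 4.403529) / 7
= 31.126431 / 7 = 4.446633

4.4466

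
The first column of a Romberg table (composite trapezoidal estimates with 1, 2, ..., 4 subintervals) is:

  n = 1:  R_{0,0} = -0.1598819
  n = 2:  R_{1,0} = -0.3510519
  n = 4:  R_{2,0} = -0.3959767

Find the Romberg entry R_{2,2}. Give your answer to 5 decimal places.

Richardson extrapolation on the trapezoidal column (denominator 4−1=3):
R_{1,1} = (4·(-0.3510519) − (-0.1598819)) / 3 = -0.4147752
R_{2,1} = (4·(-0.3959767) − (-0.3510519)) / 3 = -0.4109516
R_{2,2} = -0.4109516 + (-0.4109516 − (-0.4147752))/15 = -0.4106967

-0.41070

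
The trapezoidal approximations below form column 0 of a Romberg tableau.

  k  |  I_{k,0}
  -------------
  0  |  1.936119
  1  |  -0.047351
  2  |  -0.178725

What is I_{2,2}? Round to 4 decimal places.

-0.1901

Richardson extrapolation on the trapezoidal column (denominator 4−1=3):
I_{1,1} = -0.047351 + (-0.047351 − 1.936119)/3 = -0.708508
I_{2,1} = -0.178725 + (-0.178725 − (-0.047351))/3 = -0.222516
I_{2,2} = -0.222516 + (-0.222516 − (-0.708508))/15 = -0.190117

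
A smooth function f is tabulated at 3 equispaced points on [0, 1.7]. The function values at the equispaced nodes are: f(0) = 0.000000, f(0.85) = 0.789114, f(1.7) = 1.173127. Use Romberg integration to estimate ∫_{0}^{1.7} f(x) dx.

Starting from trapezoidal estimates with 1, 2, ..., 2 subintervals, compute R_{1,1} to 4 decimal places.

1.2267

R_{0,0} (trapezoid, 1 panel, h=1.7000): 0.997158
R_{1,0} (trapezoid, 2 panels, h=0.8500): 1.169326
R_{1,1} = 1.169326 + (1.169326 − 0.997158)/3 = 1.226715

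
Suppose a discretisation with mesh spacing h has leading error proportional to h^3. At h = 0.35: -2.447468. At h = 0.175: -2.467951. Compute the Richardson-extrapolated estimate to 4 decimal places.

-2.4709

Extrapolated value = (8·A(h/2) − A(h)) / (8 − 1)
= (8·(-2.467951) − (-2.447468)) / 7
= -17.296140 / 7 = -2.470877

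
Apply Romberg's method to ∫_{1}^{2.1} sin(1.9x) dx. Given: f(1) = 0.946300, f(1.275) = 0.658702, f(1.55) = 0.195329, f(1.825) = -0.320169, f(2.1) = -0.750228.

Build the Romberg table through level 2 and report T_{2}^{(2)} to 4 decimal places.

0.1778

T_{0}^{(0)} (trapezoid, 1 panel, h=1.1000): 0.107840
T_{1}^{(0)} (trapezoid, 2 panels, h=0.5500): 0.161351
T_{2}^{(0)} (trapezoid, 4 panels, h=0.2750): 0.173772
T_{1}^{(1)} = 0.161351 + (0.161351 − 0.107840)/3 = 0.179188
T_{2}^{(1)} = 0.173772 + (0.173772 − 0.161351)/3 = 0.177912
T_{2}^{(2)} = 0.177912 + (0.177912 − 0.179188)/15 = 0.177827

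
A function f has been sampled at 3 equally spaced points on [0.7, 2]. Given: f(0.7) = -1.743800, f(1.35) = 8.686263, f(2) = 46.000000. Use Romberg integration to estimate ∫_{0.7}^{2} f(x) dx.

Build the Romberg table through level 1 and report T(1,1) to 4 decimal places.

T(0,0) (trapezoid, 1 panel, h=1.3000): 28.766530
T(1,0) (trapezoid, 2 panels, h=0.6500): 20.029336
T(1,1) = 20.029336 + (20.029336 − 28.766530)/3 = 17.116938

17.1169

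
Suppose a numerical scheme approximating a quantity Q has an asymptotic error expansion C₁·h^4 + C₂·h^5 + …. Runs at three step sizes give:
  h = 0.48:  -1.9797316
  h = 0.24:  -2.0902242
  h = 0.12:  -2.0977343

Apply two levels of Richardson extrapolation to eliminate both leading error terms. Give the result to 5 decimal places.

-2.09826

First eliminate the h^4 term (factor 2^4 = 16):
  B₁ = (16·(-2.0902242) − (-1.9797316))/15 = -2.0975904
  B₂ = (16·(-2.0977343) − (-2.0902242))/15 = -2.0982350
Then eliminate the h^5 term (factor 2^5 = 32):
  (32·(-2.0982350) − (-2.0975904))/31 = -2.0982558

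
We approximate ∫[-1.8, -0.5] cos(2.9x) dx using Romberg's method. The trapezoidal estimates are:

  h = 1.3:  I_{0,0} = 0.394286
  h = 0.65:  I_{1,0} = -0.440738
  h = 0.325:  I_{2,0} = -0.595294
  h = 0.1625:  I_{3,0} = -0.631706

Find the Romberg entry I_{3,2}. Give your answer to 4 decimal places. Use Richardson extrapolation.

I_{2,1} = (4·(-0.595294) − (-0.440738)) / 3 = -0.646813
I_{3,1} = (4·(-0.631706) − (-0.595294)) / 3 = -0.643843
I_{3,2} = (16·(-0.643843) − (-0.646813)) / 15 = -0.643645

-0.6436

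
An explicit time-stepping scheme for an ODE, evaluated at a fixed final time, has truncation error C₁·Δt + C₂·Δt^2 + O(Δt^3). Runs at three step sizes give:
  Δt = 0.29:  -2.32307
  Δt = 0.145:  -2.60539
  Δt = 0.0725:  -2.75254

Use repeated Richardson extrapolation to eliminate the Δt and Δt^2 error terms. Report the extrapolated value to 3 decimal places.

First eliminate the Δt term (factor 2^1 = 2):
  B₁ = (2·(-2.60539) − (-2.32307))/1 = -2.88771
  B₂ = (2·(-2.75254) − (-2.60539))/1 = -2.89969
Then eliminate the Δt^2 term (factor 2^2 = 4):
  (4·(-2.89969) − (-2.88771))/3 = -2.90368

-2.904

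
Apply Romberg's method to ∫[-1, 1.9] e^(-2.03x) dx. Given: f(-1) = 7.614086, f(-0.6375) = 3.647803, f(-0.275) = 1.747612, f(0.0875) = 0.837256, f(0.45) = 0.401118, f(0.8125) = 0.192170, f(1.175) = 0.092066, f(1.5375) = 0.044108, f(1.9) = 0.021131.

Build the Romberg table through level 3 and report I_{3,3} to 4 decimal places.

3.7408

I_{0,0} (trapezoid, 1 panel, h=2.9000): 11.071065
I_{1,0} (trapezoid, 2 panels, h=1.4500): 6.117153
I_{2,0} (trapezoid, 4 panels, h=0.7250): 4.392343
I_{3,0} (trapezoid, 8 panels, h=0.3625): 3.907656
I_{1,1} = 6.117153 + (6.117153 − 11.071065)/3 = 4.465849
I_{2,1} = 4.392343 + (4.392343 − 6.117153)/3 = 3.817406
I_{3,1} = 3.907656 + (3.907656 − 4.392343)/3 = 3.746094
I_{2,2} = 3.817406 + (3.817406 − 4.465849)/15 = 3.774176
I_{3,2} = 3.746094 + (3.746094 − 3.817406)/15 = 3.741340
I_{3,3} = 3.741340 + (3.741340 − 3.774176)/63 = 3.740819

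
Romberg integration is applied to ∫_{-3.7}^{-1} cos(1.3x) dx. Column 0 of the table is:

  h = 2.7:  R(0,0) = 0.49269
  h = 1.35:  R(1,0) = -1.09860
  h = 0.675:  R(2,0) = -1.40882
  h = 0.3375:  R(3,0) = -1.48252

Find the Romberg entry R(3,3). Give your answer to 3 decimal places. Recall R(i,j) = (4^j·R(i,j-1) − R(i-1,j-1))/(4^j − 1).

Richardson extrapolation on the trapezoidal column (denominator 4−1=3):
R(1,1) = (4·(-1.09860) − 0.49269) / 3 = -1.62903
R(2,1) = (4·(-1.40882) − (-1.09860)) / 3 = -1.51223
R(3,1) = (4·(-1.48252) − (-1.40882)) / 3 = -1.50709
R(2,2) = -1.51223 + (-1.51223 − (-1.62903))/15 = -1.50444
R(3,2) = -1.50709 + (-1.50709 − (-1.51223))/15 = -1.50675
R(3,3) = (64·(-1.50675) − (-1.50444)) / 63 = -1.50679

-1.507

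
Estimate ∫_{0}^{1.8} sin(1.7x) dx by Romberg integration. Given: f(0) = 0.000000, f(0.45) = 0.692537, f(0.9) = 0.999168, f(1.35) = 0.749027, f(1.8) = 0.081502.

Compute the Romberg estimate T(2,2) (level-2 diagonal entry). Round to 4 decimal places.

T(0,0) (trapezoid, 1 panel, h=1.8000): 0.073352
T(1,0) (trapezoid, 2 panels, h=0.9000): 0.935927
T(2,0) (trapezoid, 4 panels, h=0.4500): 1.116667
T(1,1) = 0.935927 + (0.935927 − 0.073352)/3 = 1.223452
T(2,1) = 1.116667 + (1.116667 − 0.935927)/3 = 1.176914
T(2,2) = 1.176914 + (1.176914 − 1.223452)/15 = 1.173811

1.1738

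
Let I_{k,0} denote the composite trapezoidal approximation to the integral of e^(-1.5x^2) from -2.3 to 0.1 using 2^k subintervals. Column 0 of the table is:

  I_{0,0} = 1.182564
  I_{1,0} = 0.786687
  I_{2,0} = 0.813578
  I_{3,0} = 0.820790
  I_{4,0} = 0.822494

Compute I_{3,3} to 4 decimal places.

Richardson extrapolation on the trapezoidal column (denominator 4−1=3):
I_{1,1} = (4·0.786687 − 1.182564) / 3 = 0.654728
I_{2,1} = 0.813578 + (0.813578 − 0.786687)/3 = 0.822542
I_{3,1} = 0.820790 + (0.820790 − 0.813578)/3 = 0.823194
I_{2,2} = (16·0.822542 − 0.654728) / 15 = 0.833730
I_{3,2} = 0.823194 + (0.823194 − 0.822542)/15 = 0.823237
I_{3,3} = (64·0.823237 − 0.833730) / 63 = 0.823070

0.8231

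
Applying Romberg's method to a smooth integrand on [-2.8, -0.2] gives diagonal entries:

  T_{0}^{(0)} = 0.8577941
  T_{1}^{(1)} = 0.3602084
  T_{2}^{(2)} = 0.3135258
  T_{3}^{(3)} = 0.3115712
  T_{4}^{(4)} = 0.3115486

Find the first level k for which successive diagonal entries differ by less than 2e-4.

|T_{1}^{(1)} − T_{0}^{(0)}| = 0.4975857 ≥ 2e-4
|T_{2}^{(2)} − T_{1}^{(1)}| = 0.0466826 ≥ 2e-4
|T_{3}^{(3)} − T_{2}^{(2)}| = 0.0019546 ≥ 2e-4
|T_{4}^{(4)} − T_{3}^{(3)}| = 0.0000226 < 2e-4

k = 4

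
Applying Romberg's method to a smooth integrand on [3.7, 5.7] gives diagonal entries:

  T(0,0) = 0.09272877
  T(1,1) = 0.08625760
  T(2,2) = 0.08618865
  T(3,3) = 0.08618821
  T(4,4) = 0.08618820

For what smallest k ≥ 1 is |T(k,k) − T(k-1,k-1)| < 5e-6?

k = 3

|T(1,1) − T(0,0)| = 0.00647117 ≥ 5e-6
|T(2,2) − T(1,1)| = 0.00006895 ≥ 5e-6
|T(3,3) − T(2,2)| = 0.00000044 < 5e-6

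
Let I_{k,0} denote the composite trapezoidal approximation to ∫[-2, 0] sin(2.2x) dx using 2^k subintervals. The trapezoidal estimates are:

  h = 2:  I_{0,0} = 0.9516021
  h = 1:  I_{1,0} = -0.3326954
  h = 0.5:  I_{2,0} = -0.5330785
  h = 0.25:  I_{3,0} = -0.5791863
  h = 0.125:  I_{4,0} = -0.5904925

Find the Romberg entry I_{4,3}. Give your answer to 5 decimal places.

I_{2,1} = (4·(-0.5330785) − (-0.3326954)) / 3 = -0.5998729
I_{3,1} = (4·(-0.5791863) − (-0.5330785)) / 3 = -0.5945556
I_{4,1} = -0.5904925 + (-0.5904925 − (-0.5791863))/3 = -0.5942612
I_{3,2} = -0.5945556 + (-0.5945556 − (-0.5998729))/15 = -0.5942011
I_{4,2} = -0.5942612 + (-0.5942612 − (-0.5945556))/15 = -0.5942416
I_{4,3} = -0.5942416 + (-0.5942416 − (-0.5942011))/63 = -0.5942422

-0.59424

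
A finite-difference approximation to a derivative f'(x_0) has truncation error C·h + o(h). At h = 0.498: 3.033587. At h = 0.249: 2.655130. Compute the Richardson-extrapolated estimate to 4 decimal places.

2.2767

Extrapolated value = (2·A(h/2) − A(h)) / (2 − 1)
= (2·2.655130 − 3.033587) / 1
= 2.276673 / 1 = 2.276673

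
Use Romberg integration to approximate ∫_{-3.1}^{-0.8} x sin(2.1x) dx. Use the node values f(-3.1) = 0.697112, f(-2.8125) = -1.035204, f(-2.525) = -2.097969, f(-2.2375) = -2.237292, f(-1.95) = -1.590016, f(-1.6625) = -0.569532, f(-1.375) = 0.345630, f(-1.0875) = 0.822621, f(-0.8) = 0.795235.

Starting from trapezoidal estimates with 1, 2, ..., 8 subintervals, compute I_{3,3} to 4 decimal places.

I_{0,0} (trapezoid, 1 panel, h=2.3000): 1.716199
I_{1,0} (trapezoid, 2 panels, h=1.1500): -0.970419
I_{2,0} (trapezoid, 4 panels, h=0.5750): -1.492804
I_{3,0} (trapezoid, 8 panels, h=0.2875): -1.614482
I_{1,1} = -0.970419 + (-0.970419 − 1.716199)/3 = -1.865958
I_{2,1} = -1.492804 + (-1.492804 − (-0.970419))/3 = -1.666932
I_{3,1} = -1.614482 + (-1.614482 − (-1.492804))/3 = -1.655041
I_{2,2} = -1.666932 + (-1.666932 − (-1.865958))/15 = -1.653664
I_{3,2} = -1.655041 + (-1.655041 − (-1.666932))/15 = -1.654248
I_{3,3} = -1.654248 + (-1.654248 − (-1.653664))/63 = -1.654257

-1.6543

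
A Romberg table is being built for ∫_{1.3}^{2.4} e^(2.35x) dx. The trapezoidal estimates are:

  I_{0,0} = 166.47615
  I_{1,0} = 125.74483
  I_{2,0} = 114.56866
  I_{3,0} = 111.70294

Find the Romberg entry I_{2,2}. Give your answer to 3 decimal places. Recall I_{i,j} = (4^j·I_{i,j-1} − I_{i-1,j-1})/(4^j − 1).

Richardson extrapolation on the trapezoidal column (denominator 4−1=3):
I_{1,1} = (4·125.74483 − 166.47615) / 3 = 112.16772
I_{2,1} = (4·114.56866 − 125.74483) / 3 = 110.84327
I_{2,2} = 110.84327 + (110.84327 − 112.16772)/15 = 110.75497
(Column j=1 coincides with Simpson's rule on the same nodes.)

110.755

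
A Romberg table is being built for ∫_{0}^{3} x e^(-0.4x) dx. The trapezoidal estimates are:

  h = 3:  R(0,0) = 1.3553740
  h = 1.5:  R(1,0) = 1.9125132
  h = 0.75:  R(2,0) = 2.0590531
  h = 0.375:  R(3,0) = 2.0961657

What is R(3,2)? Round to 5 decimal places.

2.10858

Richardson extrapolation on the trapezoidal column (denominator 4−1=3):
R(2,1) = (4·2.0590531 − 1.9125132) / 3 = 2.1078997
R(3,1) = 2.0961657 + (2.0961657 − 2.0590531)/3 = 2.1085366
R(3,2) = 2.1085366 + (2.1085366 − 2.1078997)/15 = 2.1085791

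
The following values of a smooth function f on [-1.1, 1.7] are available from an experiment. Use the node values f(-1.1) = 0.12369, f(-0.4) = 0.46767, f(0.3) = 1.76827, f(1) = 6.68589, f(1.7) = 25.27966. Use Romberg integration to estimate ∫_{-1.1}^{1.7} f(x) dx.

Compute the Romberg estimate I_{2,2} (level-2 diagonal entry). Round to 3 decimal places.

13.314

I_{0,0} (trapezoid, 1 panel, h=2.8000): 35.56469
I_{1,0} (trapezoid, 2 panels, h=1.4000): 20.25792
I_{2,0} (trapezoid, 4 panels, h=0.7000): 15.13645
I_{1,1} = 20.25792 + (20.25792 − 35.56469)/3 = 15.15566
I_{2,1} = 15.13645 + (15.13645 − 20.25792)/3 = 13.42929
I_{2,2} = 13.42929 + (13.42929 − 15.15566)/15 = 13.31420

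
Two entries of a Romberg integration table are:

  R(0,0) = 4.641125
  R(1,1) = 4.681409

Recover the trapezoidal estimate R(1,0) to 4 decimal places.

From R(1,1) = (4·R(1,0) − R(0,0))/3, solve for R(1,0):
4·R(1,0) = 3·4.681409 + 4.641125 = 18.685352
R(1,0) = 4.671338

4.6713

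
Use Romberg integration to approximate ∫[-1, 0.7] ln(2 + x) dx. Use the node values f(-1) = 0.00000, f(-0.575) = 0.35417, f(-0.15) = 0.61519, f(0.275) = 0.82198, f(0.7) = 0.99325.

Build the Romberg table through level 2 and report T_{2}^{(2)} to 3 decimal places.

0.982

T_{0}^{(0)} (trapezoid, 1 panel, h=1.7000): 0.84426
T_{1}^{(0)} (trapezoid, 2 panels, h=0.8500): 0.94504
T_{2}^{(0)} (trapezoid, 4 panels, h=0.4250): 0.97239
T_{1}^{(1)} = 0.94504 + (0.94504 − 0.84426)/3 = 0.97863
T_{2}^{(1)} = 0.97239 + (0.97239 − 0.94504)/3 = 0.98151
T_{2}^{(2)} = 0.98151 + (0.98151 − 0.97863)/15 = 0.98170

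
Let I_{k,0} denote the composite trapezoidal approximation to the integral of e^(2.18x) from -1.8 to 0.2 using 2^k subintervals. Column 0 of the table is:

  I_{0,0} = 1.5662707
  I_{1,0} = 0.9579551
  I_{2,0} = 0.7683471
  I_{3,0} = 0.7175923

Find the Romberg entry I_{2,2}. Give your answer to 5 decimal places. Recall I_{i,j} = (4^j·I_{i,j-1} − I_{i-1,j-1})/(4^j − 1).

0.70181

Richardson extrapolation on the trapezoidal column (denominator 4−1=3):
I_{1,1} = 0.9579551 + (0.9579551 − 1.5662707)/3 = 0.7551832
I_{2,1} = 0.7683471 + (0.7683471 − 0.9579551)/3 = 0.7051444
I_{2,2} = 0.7051444 + (0.7051444 − 0.7551832)/15 = 0.7018085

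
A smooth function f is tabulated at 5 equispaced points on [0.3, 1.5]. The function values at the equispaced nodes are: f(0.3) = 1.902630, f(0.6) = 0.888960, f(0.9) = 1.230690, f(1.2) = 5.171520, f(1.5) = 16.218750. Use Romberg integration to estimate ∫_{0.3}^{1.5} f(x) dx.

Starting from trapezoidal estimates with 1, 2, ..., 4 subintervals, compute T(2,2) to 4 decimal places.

T(0,0) (trapezoid, 1 panel, h=1.2000): 10.872828
T(1,0) (trapezoid, 2 panels, h=0.6000): 6.174828
T(2,0) (trapezoid, 4 panels, h=0.3000): 4.905558
T(1,1) = 6.174828 + (6.174828 − 10.872828)/3 = 4.608828
T(2,1) = 4.905558 + (4.905558 − 6.174828)/3 = 4.482468
T(2,2) = 4.482468 + (4.482468 − 4.608828)/15 = 4.474044

4.4740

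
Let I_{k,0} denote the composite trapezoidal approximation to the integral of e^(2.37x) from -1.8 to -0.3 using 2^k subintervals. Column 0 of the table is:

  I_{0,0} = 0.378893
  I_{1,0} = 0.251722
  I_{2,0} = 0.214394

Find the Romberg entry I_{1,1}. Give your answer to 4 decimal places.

0.2093

Richardson extrapolation on the trapezoidal column (denominator 4−1=3):
I_{1,1} = (4·0.251722 − 0.378893) / 3 = 0.209332
(Column j=1 coincides with Simpson's rule on the same nodes.)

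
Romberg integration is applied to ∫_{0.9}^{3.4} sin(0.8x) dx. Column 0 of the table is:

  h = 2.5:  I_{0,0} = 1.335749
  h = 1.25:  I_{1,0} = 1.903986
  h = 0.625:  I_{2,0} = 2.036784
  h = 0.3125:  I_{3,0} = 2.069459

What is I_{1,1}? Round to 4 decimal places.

I_{1,1} = 1.903986 + (1.903986 − 1.335749)/3 = 2.093398

2.0934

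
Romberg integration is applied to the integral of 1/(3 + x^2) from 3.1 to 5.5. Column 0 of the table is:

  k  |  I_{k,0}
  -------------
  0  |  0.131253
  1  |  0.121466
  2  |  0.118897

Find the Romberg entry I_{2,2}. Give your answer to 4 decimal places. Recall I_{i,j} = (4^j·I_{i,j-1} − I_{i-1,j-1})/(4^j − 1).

0.1180

I_{1,1} = (4·0.121466 − 0.131253) / 3 = 0.118204
I_{2,1} = 0.118897 + (0.118897 − 0.121466)/3 = 0.118041
I_{2,2} = (16·0.118041 − 0.118204) / 15 = 0.118030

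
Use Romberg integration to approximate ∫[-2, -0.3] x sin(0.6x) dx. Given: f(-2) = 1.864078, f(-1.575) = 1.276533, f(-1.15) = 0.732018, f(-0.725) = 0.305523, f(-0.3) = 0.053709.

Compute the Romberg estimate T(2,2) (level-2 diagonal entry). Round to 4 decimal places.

T(0,0) (trapezoid, 1 panel, h=1.7000): 1.630119
T(1,0) (trapezoid, 2 panels, h=0.8500): 1.437275
T(2,0) (trapezoid, 4 panels, h=0.4250): 1.391011
T(1,1) = 1.437275 + (1.437275 − 1.630119)/3 = 1.372994
T(2,1) = 1.391011 + (1.391011 − 1.437275)/3 = 1.375590
T(2,2) = 1.375590 + (1.375590 − 1.372994)/15 = 1.375763

1.3758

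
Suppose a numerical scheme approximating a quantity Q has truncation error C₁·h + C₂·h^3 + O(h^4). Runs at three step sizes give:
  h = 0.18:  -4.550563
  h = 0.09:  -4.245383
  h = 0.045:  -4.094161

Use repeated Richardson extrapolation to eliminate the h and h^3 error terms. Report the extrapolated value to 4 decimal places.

-3.9433

First eliminate the h term (factor 2^1 = 2):
  B₁ = (2·(-4.245383) − (-4.550563))/1 = -3.940203
  B₂ = (2·(-4.094161) − (-4.245383))/1 = -3.942939
Then eliminate the h^3 term (factor 2^3 = 8):
  (8·(-3.942939) − (-3.940203))/7 = -3.943330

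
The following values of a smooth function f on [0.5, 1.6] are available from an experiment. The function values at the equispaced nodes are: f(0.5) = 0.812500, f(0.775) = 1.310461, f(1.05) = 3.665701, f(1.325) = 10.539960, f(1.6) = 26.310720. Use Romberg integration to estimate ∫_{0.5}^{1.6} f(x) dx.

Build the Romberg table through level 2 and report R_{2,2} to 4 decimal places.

7.4930

R_{0,0} (trapezoid, 1 panel, h=1.1000): 14.917771
R_{1,0} (trapezoid, 2 panels, h=0.5500): 9.475021
R_{2,0} (trapezoid, 4 panels, h=0.2750): 7.996376
R_{1,1} = 9.475021 + (9.475021 − 14.917771)/3 = 7.660771
R_{2,1} = 7.996376 + (7.996376 − 9.475021)/3 = 7.503494
R_{2,2} = 7.503494 + (7.503494 − 7.660771)/15 = 7.493009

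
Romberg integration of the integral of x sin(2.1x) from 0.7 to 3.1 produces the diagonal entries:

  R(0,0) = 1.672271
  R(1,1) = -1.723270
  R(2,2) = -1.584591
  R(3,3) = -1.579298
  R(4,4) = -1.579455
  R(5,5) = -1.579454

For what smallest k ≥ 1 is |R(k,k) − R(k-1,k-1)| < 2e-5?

k = 5

|R(1,1) − R(0,0)| = 3.395541 ≥ 2e-5
|R(2,2) − R(1,1)| = 0.138679 ≥ 2e-5
|R(3,3) − R(2,2)| = 0.005293 ≥ 2e-5
|R(4,4) − R(3,3)| = 0.000157 ≥ 2e-5
|R(5,5) − R(4,4)| = 0.000001 < 2e-5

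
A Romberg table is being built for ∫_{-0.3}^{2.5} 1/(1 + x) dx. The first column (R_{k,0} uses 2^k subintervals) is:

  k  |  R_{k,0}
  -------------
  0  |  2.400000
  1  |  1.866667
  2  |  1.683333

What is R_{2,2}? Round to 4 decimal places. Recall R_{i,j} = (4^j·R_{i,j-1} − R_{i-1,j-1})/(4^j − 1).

R_{1,1} = 1.866667 + (1.866667 − 2.400000)/3 = 1.688889
R_{2,1} = 1.683333 + (1.683333 − 1.866667)/3 = 1.622222
R_{2,2} = 1.622222 + (1.622222 − 1.688889)/15 = 1.617778

1.6178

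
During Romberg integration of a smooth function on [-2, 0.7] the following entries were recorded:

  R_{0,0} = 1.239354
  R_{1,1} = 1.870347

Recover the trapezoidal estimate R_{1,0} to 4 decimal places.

From R_{1,1} = (4·R_{1,0} − R_{0,0})/3, solve for R_{1,0}:
4·R_{1,0} = 3·1.870347 + 1.239354 = 6.850395
R_{1,0} = 1.712599

1.7126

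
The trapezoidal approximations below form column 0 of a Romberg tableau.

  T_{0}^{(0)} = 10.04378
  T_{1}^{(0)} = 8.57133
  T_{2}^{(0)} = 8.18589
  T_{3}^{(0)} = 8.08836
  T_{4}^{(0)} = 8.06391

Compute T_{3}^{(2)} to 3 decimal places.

8.056

Richardson extrapolation on the trapezoidal column (denominator 4−1=3):
T_{2}^{(1)} = 8.18589 + (8.18589 − 8.57133)/3 = 8.05741
T_{3}^{(1)} = (4·8.08836 − 8.18589) / 3 = 8.05585
T_{3}^{(2)} = 8.05585 + (8.05585 − 8.05741)/15 = 8.05575
(Column j=1 coincides with Simpson's rule on the same nodes.)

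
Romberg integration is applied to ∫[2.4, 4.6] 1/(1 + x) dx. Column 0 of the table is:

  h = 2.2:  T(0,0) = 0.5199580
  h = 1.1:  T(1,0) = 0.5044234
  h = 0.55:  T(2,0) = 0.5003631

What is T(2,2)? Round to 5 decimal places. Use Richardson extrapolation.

0.49899

Richardson extrapolation on the trapezoidal column (denominator 4−1=3):
T(1,1) = (4·0.5044234 − 0.5199580) / 3 = 0.4992452
T(2,1) = (4·0.5003631 − 0.5044234) / 3 = 0.4990097
T(2,2) = (16·0.4990097 − 0.4992452) / 15 = 0.4989940
(Column j=1 coincides with Simpson's rule on the same nodes.)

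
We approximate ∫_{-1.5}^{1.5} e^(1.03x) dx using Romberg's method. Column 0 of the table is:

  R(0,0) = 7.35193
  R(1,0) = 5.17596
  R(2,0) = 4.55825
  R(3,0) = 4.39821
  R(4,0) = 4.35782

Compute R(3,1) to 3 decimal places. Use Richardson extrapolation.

4.345

Richardson extrapolation on the trapezoidal column (denominator 4−1=3):
R(3,1) = (4·4.39821 − 4.55825) / 3 = 4.34486
(Column j=1 coincides with Simpson's rule on the same nodes.)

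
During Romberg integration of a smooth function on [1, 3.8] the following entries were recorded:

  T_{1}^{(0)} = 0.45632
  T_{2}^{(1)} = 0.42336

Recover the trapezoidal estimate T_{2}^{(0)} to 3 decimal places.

From T_{2}^{(1)} = (4·T_{2}^{(0)} − T_{1}^{(0)})/3, solve for T_{2}^{(0)}:
4·T_{2}^{(0)} = 3·0.42336 + 0.45632 = 1.72640
T_{2}^{(0)} = 0.43160

0.432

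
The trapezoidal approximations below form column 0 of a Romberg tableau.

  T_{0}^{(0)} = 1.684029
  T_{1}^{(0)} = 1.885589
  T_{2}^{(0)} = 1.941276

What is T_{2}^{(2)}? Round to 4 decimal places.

T_{1}^{(1)} = (4·1.885589 − 1.684029) / 3 = 1.952776
T_{2}^{(1)} = (4·1.941276 − 1.885589) / 3 = 1.959838
T_{2}^{(2)} = 1.959838 + (1.959838 − 1.952776)/15 = 1.960309

1.9603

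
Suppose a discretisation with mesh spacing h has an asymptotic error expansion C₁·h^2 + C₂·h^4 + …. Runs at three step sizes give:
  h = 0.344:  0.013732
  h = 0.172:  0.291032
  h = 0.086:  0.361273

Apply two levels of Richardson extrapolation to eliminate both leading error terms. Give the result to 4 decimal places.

0.3848

First eliminate the h^2 term (factor 2^2 = 4):
  B₁ = (4·0.291032 − 0.013732)/3 = 0.383465
  B₂ = (4·0.361273 − 0.291032)/3 = 0.384687
Then eliminate the h^4 term (factor 2^4 = 16):
  (16·0.384687 − 0.383465)/15 = 0.384768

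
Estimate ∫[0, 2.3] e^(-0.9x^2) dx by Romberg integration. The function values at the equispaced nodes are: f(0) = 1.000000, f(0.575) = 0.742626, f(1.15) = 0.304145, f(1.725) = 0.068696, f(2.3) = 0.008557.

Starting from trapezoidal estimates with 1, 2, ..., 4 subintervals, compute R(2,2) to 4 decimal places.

R(0,0) (trapezoid, 1 panel, h=2.3000): 1.159841
R(1,0) (trapezoid, 2 panels, h=1.1500): 0.929687
R(2,0) (trapezoid, 4 panels, h=0.5750): 0.931354
R(1,1) = 0.929687 + (0.929687 − 1.159841)/3 = 0.852969
R(2,1) = 0.931354 + (0.931354 − 0.929687)/3 = 0.931910
R(2,2) = 0.931910 + (0.931910 − 0.852969)/15 = 0.937173

0.9372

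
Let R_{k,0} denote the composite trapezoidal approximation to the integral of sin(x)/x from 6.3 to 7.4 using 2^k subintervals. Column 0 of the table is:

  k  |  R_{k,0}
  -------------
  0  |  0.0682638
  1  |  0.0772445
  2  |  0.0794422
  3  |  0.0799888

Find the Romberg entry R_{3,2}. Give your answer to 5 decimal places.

0.08017

R_{2,1} = 0.0794422 + (0.0794422 − 0.0772445)/3 = 0.0801748
R_{3,1} = 0.0799888 + (0.0799888 − 0.0794422)/3 = 0.0801710
R_{3,2} = (16·0.0801710 − 0.0801748) / 15 = 0.0801707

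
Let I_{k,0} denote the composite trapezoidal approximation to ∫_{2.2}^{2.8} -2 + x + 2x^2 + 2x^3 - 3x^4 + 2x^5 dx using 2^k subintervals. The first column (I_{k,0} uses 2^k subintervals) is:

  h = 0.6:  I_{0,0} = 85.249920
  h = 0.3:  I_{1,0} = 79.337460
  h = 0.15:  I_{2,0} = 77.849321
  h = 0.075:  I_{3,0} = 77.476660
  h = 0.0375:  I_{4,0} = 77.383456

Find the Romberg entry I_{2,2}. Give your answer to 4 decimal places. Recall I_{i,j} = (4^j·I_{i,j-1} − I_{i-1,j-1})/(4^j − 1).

I_{1,1} = (4·79.337460 − 85.249920) / 3 = 77.366640
I_{2,1} = 77.849321 + (77.849321 − 79.337460)/3 = 77.353275
I_{2,2} = 77.353275 + (77.353275 − 77.366640)/15 = 77.352384
(Column j=1 coincides with Simpson's rule on the same nodes.)

77.3524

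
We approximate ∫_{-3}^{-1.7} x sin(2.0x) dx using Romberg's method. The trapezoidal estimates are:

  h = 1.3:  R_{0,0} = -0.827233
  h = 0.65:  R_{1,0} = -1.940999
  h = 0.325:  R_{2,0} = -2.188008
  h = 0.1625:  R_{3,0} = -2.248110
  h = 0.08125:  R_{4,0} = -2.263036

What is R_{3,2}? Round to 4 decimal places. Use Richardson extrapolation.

Richardson extrapolation on the trapezoidal column (denominator 4−1=3):
R_{2,1} = (4·(-2.188008) − (-1.940999)) / 3 = -2.270344
R_{3,1} = -2.248110 + (-2.248110 − (-2.188008))/3 = -2.268144
R_{3,2} = (16·(-2.268144) − (-2.270344)) / 15 = -2.267997

-2.2680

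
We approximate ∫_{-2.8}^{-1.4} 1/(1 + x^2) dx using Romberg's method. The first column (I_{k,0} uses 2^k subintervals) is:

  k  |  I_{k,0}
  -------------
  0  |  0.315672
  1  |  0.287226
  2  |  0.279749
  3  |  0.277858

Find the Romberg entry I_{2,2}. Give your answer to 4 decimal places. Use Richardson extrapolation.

I_{1,1} = (4·0.287226 − 0.315672) / 3 = 0.277744
I_{2,1} = (4·0.279749 − 0.287226) / 3 = 0.277257
I_{2,2} = (16·0.277257 − 0.277744) / 15 = 0.277225

0.2772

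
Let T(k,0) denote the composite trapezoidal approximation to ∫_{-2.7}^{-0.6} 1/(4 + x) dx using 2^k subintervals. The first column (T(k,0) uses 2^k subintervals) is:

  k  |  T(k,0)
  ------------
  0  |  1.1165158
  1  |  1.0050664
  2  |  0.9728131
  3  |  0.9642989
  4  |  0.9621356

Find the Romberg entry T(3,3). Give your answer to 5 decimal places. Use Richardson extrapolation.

0.96142

Richardson extrapolation on the trapezoidal column (denominator 4−1=3):
T(1,1) = (4·1.0050664 − 1.1165158) / 3 = 0.9679166
T(2,1) = 0.9728131 + (0.9728131 − 1.0050664)/3 = 0.9620620
T(3,1) = 0.9642989 + (0.9642989 − 0.9728131)/3 = 0.9614608
T(2,2) = 0.9620620 + (0.9620620 − 0.9679166)/15 = 0.9616717
T(3,2) = 0.9614608 + (0.9614608 − 0.9620620)/15 = 0.9614207
T(3,3) = (64·0.9614207 − 0.9616717) / 63 = 0.9614167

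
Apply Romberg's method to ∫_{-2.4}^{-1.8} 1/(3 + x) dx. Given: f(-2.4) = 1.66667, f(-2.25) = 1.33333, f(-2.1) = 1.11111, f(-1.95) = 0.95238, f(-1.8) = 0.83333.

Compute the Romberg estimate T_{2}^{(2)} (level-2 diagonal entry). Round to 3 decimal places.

0.693

T_{0}^{(0)} (trapezoid, 1 panel, h=0.6000): 0.75000
T_{1}^{(0)} (trapezoid, 2 panels, h=0.3000): 0.70833
T_{2}^{(0)} (trapezoid, 4 panels, h=0.1500): 0.69702
T_{1}^{(1)} = 0.70833 + (0.70833 − 0.75000)/3 = 0.69444
T_{2}^{(1)} = 0.69702 + (0.69702 − 0.70833)/3 = 0.69325
T_{2}^{(2)} = 0.69325 + (0.69325 − 0.69444)/15 = 0.69317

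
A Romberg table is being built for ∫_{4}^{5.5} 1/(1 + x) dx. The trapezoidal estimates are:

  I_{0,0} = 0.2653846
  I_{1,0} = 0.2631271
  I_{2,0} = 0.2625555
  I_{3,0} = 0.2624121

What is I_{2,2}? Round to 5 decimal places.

Richardson extrapolation on the trapezoidal column (denominator 4−1=3):
I_{1,1} = (4·0.2631271 − 0.2653846) / 3 = 0.2623746
I_{2,1} = (4·0.2625555 − 0.2631271) / 3 = 0.2623650
I_{2,2} = 0.2623650 + (0.2623650 − 0.2623746)/15 = 0.2623644

0.26236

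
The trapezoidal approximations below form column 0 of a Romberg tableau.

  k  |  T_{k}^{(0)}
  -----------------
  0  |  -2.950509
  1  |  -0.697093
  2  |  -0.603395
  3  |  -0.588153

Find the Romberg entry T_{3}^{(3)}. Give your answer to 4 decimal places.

-0.5833

Richardson extrapolation on the trapezoidal column (denominator 4−1=3):
T_{1}^{(1)} = -0.697093 + (-0.697093 − (-2.950509))/3 = 0.054046
T_{2}^{(1)} = (4·(-0.603395) − (-0.697093)) / 3 = -0.572162
T_{3}^{(1)} = -0.588153 + (-0.588153 − (-0.603395))/3 = -0.583072
T_{2}^{(2)} = (16·(-0.572162) − 0.054046) / 15 = -0.613909
T_{3}^{(2)} = (16·(-0.583072) − (-0.572162)) / 15 = -0.583799
T_{3}^{(3)} = -0.583799 + (-0.583799 − (-0.613909))/63 = -0.583321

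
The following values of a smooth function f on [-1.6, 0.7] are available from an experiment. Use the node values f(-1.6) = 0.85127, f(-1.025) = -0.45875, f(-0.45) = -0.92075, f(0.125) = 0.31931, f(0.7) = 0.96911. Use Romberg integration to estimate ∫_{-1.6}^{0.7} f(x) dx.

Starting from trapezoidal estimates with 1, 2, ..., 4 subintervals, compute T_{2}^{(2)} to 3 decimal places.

-0.071

T_{0}^{(0)} (trapezoid, 1 panel, h=2.3000): 2.09344
T_{1}^{(0)} (trapezoid, 2 panels, h=1.1500): -0.01214
T_{2}^{(0)} (trapezoid, 4 panels, h=0.5750): -0.08625
T_{1}^{(1)} = -0.01214 + (-0.01214 − 2.09344)/3 = -0.71400
T_{2}^{(1)} = -0.08625 + (-0.08625 − (-0.01214))/3 = -0.11095
T_{2}^{(2)} = -0.11095 + (-0.11095 − (-0.71400))/15 = -0.07075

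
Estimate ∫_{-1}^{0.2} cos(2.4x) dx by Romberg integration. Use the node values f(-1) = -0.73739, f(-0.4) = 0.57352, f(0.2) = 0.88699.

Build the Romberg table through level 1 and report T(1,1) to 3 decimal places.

T(0,0) (trapezoid, 1 panel, h=1.2000): 0.08976
T(1,0) (trapezoid, 2 panels, h=0.6000): 0.38899
T(1,1) = 0.38899 + (0.38899 − 0.08976)/3 = 0.48873

0.489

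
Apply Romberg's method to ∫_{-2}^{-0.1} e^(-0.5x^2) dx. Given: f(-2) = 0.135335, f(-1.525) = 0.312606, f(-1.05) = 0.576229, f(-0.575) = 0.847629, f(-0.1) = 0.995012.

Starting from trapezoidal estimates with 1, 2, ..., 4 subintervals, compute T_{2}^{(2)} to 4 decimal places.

1.0968

T_{0}^{(0)} (trapezoid, 1 panel, h=1.9000): 1.073830
T_{1}^{(0)} (trapezoid, 2 panels, h=0.9500): 1.084332
T_{2}^{(0)} (trapezoid, 4 panels, h=0.4750): 1.093278
T_{1}^{(1)} = 1.084332 + (1.084332 − 1.073830)/3 = 1.087833
T_{2}^{(1)} = 1.093278 + (1.093278 − 1.084332)/3 = 1.096260
T_{2}^{(2)} = 1.096260 + (1.096260 − 1.087833)/15 = 1.096822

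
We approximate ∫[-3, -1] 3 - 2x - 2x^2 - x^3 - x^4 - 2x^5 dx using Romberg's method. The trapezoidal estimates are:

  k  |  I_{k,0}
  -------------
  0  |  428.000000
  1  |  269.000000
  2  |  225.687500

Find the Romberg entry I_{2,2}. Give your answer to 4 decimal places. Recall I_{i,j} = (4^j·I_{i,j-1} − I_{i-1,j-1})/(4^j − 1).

210.9333

I_{1,1} = 269.000000 + (269.000000 − 428.000000)/3 = 216.000000
I_{2,1} = 225.687500 + (225.687500 − 269.000000)/3 = 211.250000
I_{2,2} = 211.250000 + (211.250000 − 216.000000)/15 = 210.933333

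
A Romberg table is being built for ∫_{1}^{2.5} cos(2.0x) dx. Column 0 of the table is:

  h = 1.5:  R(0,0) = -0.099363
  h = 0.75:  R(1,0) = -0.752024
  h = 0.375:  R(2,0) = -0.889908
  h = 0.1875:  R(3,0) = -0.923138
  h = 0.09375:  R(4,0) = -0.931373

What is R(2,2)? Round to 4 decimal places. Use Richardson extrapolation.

Richardson extrapolation on the trapezoidal column (denominator 4−1=3):
R(1,1) = -0.752024 + (-0.752024 − (-0.099363))/3 = -0.969578
R(2,1) = -0.889908 + (-0.889908 − (-0.752024))/3 = -0.935869
R(2,2) = -0.935869 + (-0.935869 − (-0.969578))/15 = -0.933622
(Column j=1 coincides with Simpson's rule on the same nodes.)

-0.9336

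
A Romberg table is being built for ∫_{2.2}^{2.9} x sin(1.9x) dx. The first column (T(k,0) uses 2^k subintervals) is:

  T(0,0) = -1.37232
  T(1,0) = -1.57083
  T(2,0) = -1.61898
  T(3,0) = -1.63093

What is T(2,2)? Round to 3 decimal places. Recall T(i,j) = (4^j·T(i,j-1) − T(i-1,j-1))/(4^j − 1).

T(1,1) = (4·(-1.57083) − (-1.37232)) / 3 = -1.63700
T(2,1) = -1.61898 + (-1.61898 − (-1.57083))/3 = -1.63503
T(2,2) = -1.63503 + (-1.63503 − (-1.63700))/15 = -1.63490

-1.635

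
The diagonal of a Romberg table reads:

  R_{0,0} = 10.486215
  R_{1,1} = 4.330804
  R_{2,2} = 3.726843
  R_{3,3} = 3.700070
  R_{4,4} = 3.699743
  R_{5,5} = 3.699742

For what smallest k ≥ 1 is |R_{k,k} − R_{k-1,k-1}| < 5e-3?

|R_{1,1} − R_{0,0}| = 6.155411 ≥ 5e-3
|R_{2,2} − R_{1,1}| = 0.603961 ≥ 5e-3
|R_{3,3} − R_{2,2}| = 0.026773 ≥ 5e-3
|R_{4,4} − R_{3,3}| = 0.000327 < 5e-3

k = 4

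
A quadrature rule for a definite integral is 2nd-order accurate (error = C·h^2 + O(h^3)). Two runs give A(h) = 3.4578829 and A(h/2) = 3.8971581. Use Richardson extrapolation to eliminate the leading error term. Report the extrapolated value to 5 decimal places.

Extrapolated value = (4·A(h/2) − A(h)) / (4 − 1)
= (4·3.8971581 − 3.4578829) / 3
= 12.1307495 / 3 = 4.0435832

4.04358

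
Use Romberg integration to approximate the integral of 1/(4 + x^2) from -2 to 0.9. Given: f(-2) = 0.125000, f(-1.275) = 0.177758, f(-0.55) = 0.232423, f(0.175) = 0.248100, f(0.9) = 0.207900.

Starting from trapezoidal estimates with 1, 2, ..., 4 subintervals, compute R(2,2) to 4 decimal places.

R(0,0) (trapezoid, 1 panel, h=2.9000): 0.482705
R(1,0) (trapezoid, 2 panels, h=1.4500): 0.578366
R(2,0) (trapezoid, 4 panels, h=0.7250): 0.597930
R(1,1) = 0.578366 + (0.578366 − 0.482705)/3 = 0.610253
R(2,1) = 0.597930 + (0.597930 − 0.578366)/3 = 0.604451
R(2,2) = 0.604451 + (0.604451 − 0.610253)/15 = 0.604064

0.6041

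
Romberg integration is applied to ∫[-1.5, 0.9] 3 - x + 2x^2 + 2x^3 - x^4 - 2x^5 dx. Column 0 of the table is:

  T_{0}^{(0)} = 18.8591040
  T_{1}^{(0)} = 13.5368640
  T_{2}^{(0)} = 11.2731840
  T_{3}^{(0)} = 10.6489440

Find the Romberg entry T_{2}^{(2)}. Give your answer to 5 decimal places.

Richardson extrapolation on the trapezoidal column (denominator 4−1=3):
T_{1}^{(1)} = (4·13.5368640 − 18.8591040) / 3 = 11.7627840
T_{2}^{(1)} = 11.2731840 + (11.2731840 − 13.5368640)/3 = 10.5186240
T_{2}^{(2)} = (16·10.5186240 − 11.7627840) / 15 = 10.4356800

10.43568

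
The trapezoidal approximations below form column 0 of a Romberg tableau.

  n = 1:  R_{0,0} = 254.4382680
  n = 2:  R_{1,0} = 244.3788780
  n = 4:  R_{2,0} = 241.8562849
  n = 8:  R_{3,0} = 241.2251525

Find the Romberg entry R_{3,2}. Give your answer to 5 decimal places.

241.01473

R_{2,1} = 241.8562849 + (241.8562849 − 244.3788780)/3 = 241.0154205
R_{3,1} = (4·241.2251525 − 241.8562849) / 3 = 241.0147750
R_{3,2} = 241.0147750 + (241.0147750 − 241.0154205)/15 = 241.0147320
(Column j=1 coincides with Simpson's rule on the same nodes.)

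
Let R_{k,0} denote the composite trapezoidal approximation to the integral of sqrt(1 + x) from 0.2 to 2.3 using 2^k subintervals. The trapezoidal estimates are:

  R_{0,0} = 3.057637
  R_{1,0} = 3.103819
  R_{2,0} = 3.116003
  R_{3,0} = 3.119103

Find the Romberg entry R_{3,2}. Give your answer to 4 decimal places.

R_{2,1} = 3.116003 + (3.116003 − 3.103819)/3 = 3.120064
R_{3,1} = 3.119103 + (3.119103 − 3.116003)/3 = 3.120136
R_{3,2} = 3.120136 + (3.120136 − 3.120064)/15 = 3.120141

3.1201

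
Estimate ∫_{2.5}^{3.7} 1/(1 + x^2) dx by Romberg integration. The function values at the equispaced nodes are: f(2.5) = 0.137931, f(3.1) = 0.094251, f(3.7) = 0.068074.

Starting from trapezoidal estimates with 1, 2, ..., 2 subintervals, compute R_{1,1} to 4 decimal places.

0.1166

R_{0,0} (trapezoid, 1 panel, h=1.2000): 0.123603
R_{1,0} (trapezoid, 2 panels, h=0.6000): 0.118352
R_{1,1} = 0.118352 + (0.118352 − 0.123603)/3 = 0.116602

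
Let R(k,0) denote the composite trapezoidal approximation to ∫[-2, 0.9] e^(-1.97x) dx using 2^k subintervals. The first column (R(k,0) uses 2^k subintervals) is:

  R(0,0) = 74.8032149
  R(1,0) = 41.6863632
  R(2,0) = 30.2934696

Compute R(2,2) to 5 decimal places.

26.21907

Richardson extrapolation on the trapezoidal column (denominator 4−1=3):
R(1,1) = 41.6863632 + (41.6863632 − 74.8032149)/3 = 30.6474126
R(2,1) = 30.2934696 + (30.2934696 − 41.6863632)/3 = 26.4958384
R(2,2) = (16·26.4958384 − 30.6474126) / 15 = 26.2190668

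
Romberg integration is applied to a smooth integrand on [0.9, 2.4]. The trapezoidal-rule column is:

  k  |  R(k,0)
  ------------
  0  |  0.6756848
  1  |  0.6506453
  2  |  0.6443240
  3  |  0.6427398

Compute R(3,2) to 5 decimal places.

R(2,1) = (4·0.6443240 − 0.6506453) / 3 = 0.6422169
R(3,1) = (4·0.6427398 − 0.6443240) / 3 = 0.6422117
R(3,2) = 0.6422117 + (0.6422117 − 0.6422169)/15 = 0.6422114

0.64221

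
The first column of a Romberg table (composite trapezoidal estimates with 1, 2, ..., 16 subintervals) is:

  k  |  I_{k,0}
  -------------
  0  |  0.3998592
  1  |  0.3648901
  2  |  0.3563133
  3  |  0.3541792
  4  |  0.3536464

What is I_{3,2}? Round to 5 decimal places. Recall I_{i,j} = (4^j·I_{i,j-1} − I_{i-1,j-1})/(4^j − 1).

Richardson extrapolation on the trapezoidal column (denominator 4−1=3):
I_{2,1} = (4·0.3563133 − 0.3648901) / 3 = 0.3534544
I_{3,1} = (4·0.3541792 − 0.3563133) / 3 = 0.3534678
I_{3,2} = (16·0.3534678 − 0.3534544) / 15 = 0.3534687
(Column j=1 coincides with Simpson's rule on the same nodes.)

0.35347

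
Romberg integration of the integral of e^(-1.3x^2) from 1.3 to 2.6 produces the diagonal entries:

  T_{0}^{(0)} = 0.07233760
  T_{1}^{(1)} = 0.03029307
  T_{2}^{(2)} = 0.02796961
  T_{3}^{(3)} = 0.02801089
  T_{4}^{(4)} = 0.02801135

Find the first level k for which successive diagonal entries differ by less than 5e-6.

k = 4

|T_{1}^{(1)} − T_{0}^{(0)}| = 0.04204453 ≥ 5e-6
|T_{2}^{(2)} − T_{1}^{(1)}| = 0.00232346 ≥ 5e-6
|T_{3}^{(3)} − T_{2}^{(2)}| = 0.00004128 ≥ 5e-6
|T_{4}^{(4)} − T_{3}^{(3)}| = 0.00000046 < 5e-6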